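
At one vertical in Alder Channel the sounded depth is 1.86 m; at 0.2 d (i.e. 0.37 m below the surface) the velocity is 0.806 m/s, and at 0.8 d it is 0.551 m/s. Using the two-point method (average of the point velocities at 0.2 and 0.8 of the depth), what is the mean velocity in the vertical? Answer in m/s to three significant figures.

0.679 m/s

v̄ = (0.806 + 0.551) / 2 = 0.6785 m/s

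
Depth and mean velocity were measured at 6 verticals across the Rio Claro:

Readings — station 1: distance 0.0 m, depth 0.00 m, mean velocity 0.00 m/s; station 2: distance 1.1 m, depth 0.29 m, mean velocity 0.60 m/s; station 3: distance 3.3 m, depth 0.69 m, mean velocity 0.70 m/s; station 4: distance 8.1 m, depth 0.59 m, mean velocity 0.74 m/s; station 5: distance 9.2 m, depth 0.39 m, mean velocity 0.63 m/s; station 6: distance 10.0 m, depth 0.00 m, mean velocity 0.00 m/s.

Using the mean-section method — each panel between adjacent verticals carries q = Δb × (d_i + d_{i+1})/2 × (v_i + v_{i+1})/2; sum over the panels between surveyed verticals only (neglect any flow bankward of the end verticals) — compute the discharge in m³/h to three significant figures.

12200 m³/h

Panel 1-2: Δb = 1.1 m, d̄ = (0.00+0.29)/2 = 0.145, v̄ = (0.00+0.60)/2 = 0.3 → q = 1.1×0.145×0.3 = 0.04785 m³/s
Panel 2-3: Δb = 2.2 m, d̄ = (0.29+0.69)/2 = 0.49, v̄ = (0.60+0.70)/2 = 0.65 → q = 2.2×0.49×0.65 = 0.7007 m³/s
Panel 3-4: Δb = 4.8 m, d̄ = (0.69+0.59)/2 = 0.64, v̄ = (0.70+0.74)/2 = 0.72 → q = 4.8×0.64×0.72 = 2.212 m³/s
Panel 4-5: Δb = 1.1 m, d̄ = (0.59+0.39)/2 = 0.49, v̄ = (0.74+0.63)/2 = 0.685 → q = 1.1×0.49×0.685 = 0.3692 m³/s
Panel 5-6: Δb = 0.8 m, d̄ = (0.39+0.00)/2 = 0.195, v̄ = (0.63+0.00)/2 = 0.315 → q = 0.8×0.195×0.315 = 0.04914 m³/s
Q = Σ q = 3.379 m³/s
= 3.379 × 3600 = 12160 m³/h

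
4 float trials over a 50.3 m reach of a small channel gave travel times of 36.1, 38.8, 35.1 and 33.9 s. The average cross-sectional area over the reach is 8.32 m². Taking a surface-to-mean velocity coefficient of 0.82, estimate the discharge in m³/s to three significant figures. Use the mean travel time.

9.54 m³/s

t̄ = (36.1 + 38.8 + 35.1 + 33.9) / 4 = 35.975 s
v_surface = L / t̄ = 50.3 / 35.975 = 1.398 m/s
v_mean = 0.82 × 1.398 = 1.147 m/s
Q = A × v_mean = 8.32 × 1.147 = 9.539 m³/s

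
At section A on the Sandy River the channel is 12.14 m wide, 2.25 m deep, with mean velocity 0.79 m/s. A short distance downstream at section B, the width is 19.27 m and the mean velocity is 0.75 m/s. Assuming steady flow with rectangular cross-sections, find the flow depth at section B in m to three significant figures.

Q = A₁V₁ = (12.14×2.25) × 0.79 = 21.58 m³/s
d₂ = Q/(b₂ V₂) = 21.58/(19.27×0.75) = 1.493 m

1.49 m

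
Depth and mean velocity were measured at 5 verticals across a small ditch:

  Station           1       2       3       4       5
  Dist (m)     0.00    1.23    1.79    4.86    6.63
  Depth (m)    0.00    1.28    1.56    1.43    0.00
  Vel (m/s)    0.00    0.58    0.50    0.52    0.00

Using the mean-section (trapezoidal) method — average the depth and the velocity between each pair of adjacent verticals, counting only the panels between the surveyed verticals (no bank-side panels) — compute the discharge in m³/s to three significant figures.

Panel 1-2: Δb = 1.23 m, d̄ = (0.00+1.28)/2 = 0.64, v̄ = (0.00+0.58)/2 = 0.29 → q = 1.23×0.64×0.29 = 0.2283 m³/s
Panel 2-3: Δb = 0.56 m, d̄ = (1.28+1.56)/2 = 1.42, v̄ = (0.58+0.50)/2 = 0.54 → q = 0.56×1.42×0.54 = 0.4294 m³/s
Panel 3-4: Δb = 3.07 m, d̄ = (1.56+1.43)/2 = 1.495, v̄ = (0.50+0.52)/2 = 0.51 → q = 3.07×1.495×0.51 = 2.341 m³/s
Panel 4-5: Δb = 1.77 m, d̄ = (1.43+0.00)/2 = 0.715, v̄ = (0.52+0.00)/2 = 0.26 → q = 1.77×0.715×0.26 = 0.3290 m³/s
Q = Σ q = 3.327 m³/s

3.33 m³/s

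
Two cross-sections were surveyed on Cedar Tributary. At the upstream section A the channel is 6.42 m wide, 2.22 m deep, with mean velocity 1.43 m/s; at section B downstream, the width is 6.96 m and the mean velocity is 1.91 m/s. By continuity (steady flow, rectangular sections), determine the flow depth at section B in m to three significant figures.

Q = A₁V₁ = (6.42×2.22) × 1.43 = 20.38 m³/s
d₂ = Q/(b₂ V₂) = 20.38/(6.96×1.91) = 1.533 m

1.53 m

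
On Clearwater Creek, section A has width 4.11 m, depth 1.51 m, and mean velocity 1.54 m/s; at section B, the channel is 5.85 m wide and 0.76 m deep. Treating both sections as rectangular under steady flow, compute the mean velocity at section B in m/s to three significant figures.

2.15 m/s

Q = A₁V₁ = (4.11×1.51) × 1.54 = 9.557 m³/s
A₂ = 5.85 × 0.76 = 4.446 m²
V₂ = Q/A₂ = 9.557/4.446 = 2.150 m/s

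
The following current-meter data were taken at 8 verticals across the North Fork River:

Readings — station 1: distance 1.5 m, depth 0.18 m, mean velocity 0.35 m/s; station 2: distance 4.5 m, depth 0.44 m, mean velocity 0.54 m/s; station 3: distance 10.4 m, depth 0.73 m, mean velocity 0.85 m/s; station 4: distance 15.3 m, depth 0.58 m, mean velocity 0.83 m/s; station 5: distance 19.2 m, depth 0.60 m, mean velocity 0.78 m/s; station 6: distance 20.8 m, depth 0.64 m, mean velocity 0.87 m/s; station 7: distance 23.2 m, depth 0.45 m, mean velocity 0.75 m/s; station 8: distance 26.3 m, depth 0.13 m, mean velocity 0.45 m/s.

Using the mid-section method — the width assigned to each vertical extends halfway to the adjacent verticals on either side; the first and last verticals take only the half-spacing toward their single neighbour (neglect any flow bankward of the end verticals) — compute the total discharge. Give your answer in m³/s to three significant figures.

10.0 m³/s

w_1 = (4.5 − 1.5)/2 = 1.5 m; q_1 = 0.35 × 0.18 × 1.5 = 0.09450 m³/s
w_2 = (10.4 − 1.5)/2 = 4.45 m; q_2 = 0.54 × 0.44 × 4.45 = 1.057 m³/s
w_3 = (15.3 − 4.5)/2 = 5.4 m; q_3 = 0.85 × 0.73 × 5.4 = 3.351 m³/s
w_4 = (19.2 − 10.4)/2 = 4.4 m; q_4 = 0.83 × 0.58 × 4.4 = 2.118 m³/s
w_5 = (20.8 − 15.3)/2 = 2.75 m; q_5 = 0.78 × 0.60 × 2.75 = 1.287 m³/s
w_6 = (23.2 − 19.2)/2 = 2 m; q_6 = 0.87 × 0.64 × 2 = 1.114 m³/s
w_7 = (26.3 − 20.8)/2 = 2.75 m; q_7 = 0.75 × 0.45 × 2.75 = 0.9281 m³/s
w_8 = (26.3 − 23.2)/2 = 1.55 m; q_8 = 0.45 × 0.13 × 1.55 = 0.09068 m³/s
Q = Σ qᵢ = 10.04 m³/s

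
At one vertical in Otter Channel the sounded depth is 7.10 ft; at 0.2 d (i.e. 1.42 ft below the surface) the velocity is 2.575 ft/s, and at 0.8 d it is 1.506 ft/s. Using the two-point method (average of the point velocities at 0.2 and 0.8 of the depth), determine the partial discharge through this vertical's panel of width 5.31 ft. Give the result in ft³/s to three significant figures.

76.9 ft³/s

v̄ = (2.575 + 1.506) / 2 = 2.041 ft/s
q = v̄ × d × w = 2.041 × 7.10 × 5.31 = 76.93 ft³/s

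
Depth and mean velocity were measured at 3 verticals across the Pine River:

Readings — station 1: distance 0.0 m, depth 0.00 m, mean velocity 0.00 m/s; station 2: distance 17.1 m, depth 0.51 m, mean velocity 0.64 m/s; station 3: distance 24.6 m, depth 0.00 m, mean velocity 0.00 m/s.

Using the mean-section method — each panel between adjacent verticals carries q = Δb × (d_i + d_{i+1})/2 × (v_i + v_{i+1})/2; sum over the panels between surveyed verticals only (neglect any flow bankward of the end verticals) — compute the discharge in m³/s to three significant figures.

Panel 1-2: Δb = 17.1 m, d̄ = (0.00+0.51)/2 = 0.255, v̄ = (0.00+0.64)/2 = 0.32 → q = 17.1×0.255×0.32 = 1.395 m³/s
Panel 2-3: Δb = 7.5 m, d̄ = (0.51+0.00)/2 = 0.255, v̄ = (0.64+0.00)/2 = 0.32 → q = 7.5×0.255×0.32 = 0.6120 m³/s
Q = Σ q = 2.007 m³/s

2.01 m³/s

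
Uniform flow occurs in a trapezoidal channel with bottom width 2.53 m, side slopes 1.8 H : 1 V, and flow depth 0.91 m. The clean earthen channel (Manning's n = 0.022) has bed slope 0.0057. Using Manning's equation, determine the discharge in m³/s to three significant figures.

9.30 m³/s

A = (b + z·y)·y = (2.53 + 1.8×0.91)×0.91 = 3.793 m²
P = b + 2y√(1+z²) = 2.53 + 2×0.91×√(1+1.8²) = 6.278 m
R = A/P = 3.793/6.278 = 0.6042 m
Q = (1/n)·A·R^(2/3)·S^(1/2) = (1/0.022) × 3.793 × 0.6042^(2/3) × 0.0057^(1/2) = 9.303 m³/s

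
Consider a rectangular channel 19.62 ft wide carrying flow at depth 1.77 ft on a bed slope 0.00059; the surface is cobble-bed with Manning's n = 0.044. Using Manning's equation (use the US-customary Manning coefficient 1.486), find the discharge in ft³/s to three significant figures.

37.3 ft³/s

A = b·y = 19.62 × 1.77 = 34.73 ft²
P = b + 2y = 19.62 + 2×1.77 = 23.16 ft
R = A/P = 34.73/23.16 = 1.499 ft
Q = (1.486/n)·A·R^(2/3)·S^(1/2) = (1.486/0.044) × 34.73 × 1.499^(2/3) × 0.00059^(1/2) = 37.32 ft³/s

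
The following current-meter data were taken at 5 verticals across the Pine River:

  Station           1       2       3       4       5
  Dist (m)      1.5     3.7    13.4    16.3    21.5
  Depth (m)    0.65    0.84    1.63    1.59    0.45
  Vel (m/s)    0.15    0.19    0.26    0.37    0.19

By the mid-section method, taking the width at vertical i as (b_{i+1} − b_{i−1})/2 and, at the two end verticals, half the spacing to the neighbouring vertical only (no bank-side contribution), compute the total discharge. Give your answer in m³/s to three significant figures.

6.33 m³/s

w_1 = (3.7 − 1.5)/2 = 1.1 m; q_1 = 0.15 × 0.65 × 1.1 = 0.1073 m³/s
w_2 = (13.4 − 1.5)/2 = 5.95 m; q_2 = 0.19 × 0.84 × 5.95 = 0.9496 m³/s
w_3 = (16.3 − 3.7)/2 = 6.3 m; q_3 = 0.26 × 1.63 × 6.3 = 2.670 m³/s
w_4 = (21.5 − 13.4)/2 = 4.05 m; q_4 = 0.37 × 1.59 × 4.05 = 2.383 m³/s
w_5 = (21.5 − 16.3)/2 = 2.6 m; q_5 = 0.19 × 0.45 × 2.6 = 0.2223 m³/s
Q = Σ qᵢ = 6.332 m³/s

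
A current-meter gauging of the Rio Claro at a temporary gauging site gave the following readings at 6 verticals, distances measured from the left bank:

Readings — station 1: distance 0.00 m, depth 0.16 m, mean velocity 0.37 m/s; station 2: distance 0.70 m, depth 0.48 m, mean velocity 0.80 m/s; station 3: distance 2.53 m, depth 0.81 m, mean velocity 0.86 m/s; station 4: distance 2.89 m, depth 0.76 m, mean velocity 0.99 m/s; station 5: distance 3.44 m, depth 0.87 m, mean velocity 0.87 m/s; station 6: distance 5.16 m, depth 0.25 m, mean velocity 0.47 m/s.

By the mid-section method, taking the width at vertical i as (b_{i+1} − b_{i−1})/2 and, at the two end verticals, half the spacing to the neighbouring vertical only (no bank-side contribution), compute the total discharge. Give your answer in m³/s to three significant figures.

2.57 m³/s

w_1 = (0.70 − 0.00)/2 = 0.35 m; q_1 = 0.37 × 0.16 × 0.35 = 0.02072 m³/s
w_2 = (2.53 − 0.00)/2 = 1.265 m; q_2 = 0.80 × 0.48 × 1.265 = 0.4858 m³/s
w_3 = (2.89 − 0.70)/2 = 1.095 m; q_3 = 0.86 × 0.81 × 1.095 = 0.7628 m³/s
w_4 = (3.44 − 2.53)/2 = 0.455 m; q_4 = 0.99 × 0.76 × 0.455 = 0.3423 m³/s
w_5 = (5.16 − 2.89)/2 = 1.135 m; q_5 = 0.87 × 0.87 × 1.135 = 0.8591 m³/s
w_6 = (5.16 − 3.44)/2 = 0.86 m; q_6 = 0.47 × 0.25 × 0.86 = 0.1011 m³/s
Q = Σ qᵢ = 2.572 m³/s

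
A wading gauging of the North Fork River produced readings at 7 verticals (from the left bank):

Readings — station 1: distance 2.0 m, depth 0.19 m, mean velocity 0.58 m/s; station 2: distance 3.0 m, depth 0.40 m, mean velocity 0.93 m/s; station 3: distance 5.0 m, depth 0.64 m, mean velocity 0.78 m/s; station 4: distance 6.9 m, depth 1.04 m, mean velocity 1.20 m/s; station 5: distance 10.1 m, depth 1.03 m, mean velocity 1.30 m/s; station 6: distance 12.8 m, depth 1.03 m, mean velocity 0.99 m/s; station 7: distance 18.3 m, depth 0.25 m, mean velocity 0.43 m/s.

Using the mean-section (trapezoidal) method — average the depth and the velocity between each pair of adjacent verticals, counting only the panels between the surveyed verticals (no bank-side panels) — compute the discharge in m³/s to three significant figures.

Panel 1-2: Δb = 1 m, d̄ = (0.19+0.40)/2 = 0.295, v̄ = (0.58+0.93)/2 = 0.755 → q = 1×0.295×0.755 = 0.2227 m³/s
Panel 2-3: Δb = 2 m, d̄ = (0.40+0.64)/2 = 0.52, v̄ = (0.93+0.78)/2 = 0.855 → q = 2×0.52×0.855 = 0.8892 m³/s
Panel 3-4: Δb = 1.9 m, d̄ = (0.64+1.04)/2 = 0.84, v̄ = (0.78+1.20)/2 = 0.99 → q = 1.9×0.84×0.99 = 1.580 m³/s
Panel 4-5: Δb = 3.2 m, d̄ = (1.04+1.03)/2 = 1.035, v̄ = (1.20+1.30)/2 = 1.25 → q = 3.2×1.035×1.25 = 4.140 m³/s
Panel 5-6: Δb = 2.7 m, d̄ = (1.03+1.03)/2 = 1.03, v̄ = (1.30+0.99)/2 = 1.145 → q = 2.7×1.03×1.145 = 3.184 m³/s
Panel 6-7: Δb = 5.5 m, d̄ = (1.03+0.25)/2 = 0.64, v̄ = (0.99+0.43)/2 = 0.71 → q = 5.5×0.64×0.71 = 2.499 m³/s
Q = Σ q = 12.52 m³/s

12.5 m³/s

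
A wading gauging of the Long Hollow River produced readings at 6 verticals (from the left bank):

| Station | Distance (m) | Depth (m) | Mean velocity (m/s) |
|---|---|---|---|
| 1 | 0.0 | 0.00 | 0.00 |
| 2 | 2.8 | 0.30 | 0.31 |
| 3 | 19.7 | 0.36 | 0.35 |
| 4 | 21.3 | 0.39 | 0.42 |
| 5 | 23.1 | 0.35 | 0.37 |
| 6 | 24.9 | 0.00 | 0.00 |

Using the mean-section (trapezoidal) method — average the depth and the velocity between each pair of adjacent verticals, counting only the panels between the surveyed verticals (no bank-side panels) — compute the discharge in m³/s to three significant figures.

2.46 m³/s

Panel 1-2: Δb = 2.8 m, d̄ = (0.00+0.30)/2 = 0.15, v̄ = (0.00+0.31)/2 = 0.155 → q = 2.8×0.15×0.155 = 0.06510 m³/s
Panel 2-3: Δb = 16.9 m, d̄ = (0.30+0.36)/2 = 0.33, v̄ = (0.31+0.35)/2 = 0.33 → q = 16.9×0.33×0.33 = 1.840 m³/s
Panel 3-4: Δb = 1.6 m, d̄ = (0.36+0.39)/2 = 0.375, v̄ = (0.35+0.42)/2 = 0.385 → q = 1.6×0.375×0.385 = 0.2310 m³/s
Panel 4-5: Δb = 1.8 m, d̄ = (0.39+0.35)/2 = 0.37, v̄ = (0.42+0.37)/2 = 0.395 → q = 1.8×0.37×0.395 = 0.2631 m³/s
Panel 5-6: Δb = 1.8 m, d̄ = (0.35+0.00)/2 = 0.175, v̄ = (0.37+0.00)/2 = 0.185 → q = 1.8×0.175×0.185 = 0.05828 m³/s
Q = Σ q = 2.458 m³/s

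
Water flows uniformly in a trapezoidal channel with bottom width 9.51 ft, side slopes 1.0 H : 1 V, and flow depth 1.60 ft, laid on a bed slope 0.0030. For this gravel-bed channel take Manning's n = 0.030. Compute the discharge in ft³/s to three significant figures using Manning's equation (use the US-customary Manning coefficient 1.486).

A = (b + z·y)·y = (9.51 + 1.0×1.60)×1.60 = 17.78 ft²
P = b + 2y√(1+z²) = 9.51 + 2×1.60×√(1+1.0²) = 14.04 ft
R = A/P = 17.78/14.04 = 1.267 ft
Q = (1.486/n)·A·R^(2/3)·S^(1/2) = (1.486/0.030) × 17.78 × 1.267^(2/3) × 0.0030^(1/2) = 56.45 ft³/s

56.5 ft³/s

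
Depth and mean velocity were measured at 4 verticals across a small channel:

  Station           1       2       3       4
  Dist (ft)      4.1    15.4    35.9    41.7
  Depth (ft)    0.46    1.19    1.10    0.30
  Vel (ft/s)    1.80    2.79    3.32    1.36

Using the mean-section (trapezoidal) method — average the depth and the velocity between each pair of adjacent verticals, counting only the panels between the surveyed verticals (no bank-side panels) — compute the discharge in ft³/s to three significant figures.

Panel 1-2: Δb = 11.3 ft, d̄ = (0.46+1.19)/2 = 0.825, v̄ = (1.80+2.79)/2 = 2.295 → q = 11.3×0.825×2.295 = 21.40 ft³/s
Panel 2-3: Δb = 20.5 ft, d̄ = (1.19+1.10)/2 = 1.145, v̄ = (2.79+3.32)/2 = 3.055 → q = 20.5×1.145×3.055 = 71.71 ft³/s
Panel 3-4: Δb = 5.8 ft, d̄ = (1.10+0.30)/2 = 0.7, v̄ = (3.32+1.36)/2 = 2.34 → q = 5.8×0.7×2.34 = 9.500 ft³/s
Q = Σ q = 102.6 ft³/s

103 ft³/s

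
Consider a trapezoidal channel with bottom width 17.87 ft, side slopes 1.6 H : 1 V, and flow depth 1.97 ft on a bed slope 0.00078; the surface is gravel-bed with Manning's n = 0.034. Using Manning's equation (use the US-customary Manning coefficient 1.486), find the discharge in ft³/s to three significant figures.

70.2 ft³/s

A = (b + z·y)·y = (17.87 + 1.6×1.97)×1.97 = 41.41 ft²
P = b + 2y√(1+z²) = 17.87 + 2×1.97×√(1+1.6²) = 25.30 ft
R = A/P = 41.41/25.30 = 1.637 ft
Q = (1.486/n)·A·R^(2/3)·S^(1/2) = (1.486/0.034) × 41.41 × 1.637^(2/3) × 0.00078^(1/2) = 70.20 ft³/s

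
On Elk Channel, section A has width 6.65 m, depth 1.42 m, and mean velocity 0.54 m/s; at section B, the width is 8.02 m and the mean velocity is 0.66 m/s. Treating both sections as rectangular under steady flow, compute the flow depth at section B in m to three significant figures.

0.963 m

Q = A₁V₁ = (6.65×1.42) × 0.54 = 5.099 m³/s
d₂ = Q/(b₂ V₂) = 5.099/(8.02×0.66) = 0.9634 m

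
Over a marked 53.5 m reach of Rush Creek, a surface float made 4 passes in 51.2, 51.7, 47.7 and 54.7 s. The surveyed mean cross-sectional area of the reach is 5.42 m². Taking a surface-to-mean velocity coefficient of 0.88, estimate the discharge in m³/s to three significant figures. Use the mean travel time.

4.97 m³/s

t̄ = (51.2 + 51.7 + 47.7 + 54.7) / 4 = 51.325 s
v_surface = L / t̄ = 53.5 / 51.325 = 1.042 m/s
v_mean = 0.88 × 1.042 = 0.9173 m/s
Q = A × v_mean = 5.42 × 0.9173 = 4.972 m³/s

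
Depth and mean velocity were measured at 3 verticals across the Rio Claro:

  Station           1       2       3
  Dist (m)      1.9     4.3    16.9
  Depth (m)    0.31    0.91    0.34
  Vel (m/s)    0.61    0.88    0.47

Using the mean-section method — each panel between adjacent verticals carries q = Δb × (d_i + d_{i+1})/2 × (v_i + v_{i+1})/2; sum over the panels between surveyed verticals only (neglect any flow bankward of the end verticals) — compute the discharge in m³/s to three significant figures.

Panel 1-2: Δb = 2.4 m, d̄ = (0.31+0.91)/2 = 0.61, v̄ = (0.61+0.88)/2 = 0.745 → q = 2.4×0.61×0.745 = 1.091 m³/s
Panel 2-3: Δb = 12.6 m, d̄ = (0.91+0.34)/2 = 0.625, v̄ = (0.88+0.47)/2 = 0.675 → q = 12.6×0.625×0.675 = 5.316 m³/s
Q = Σ q = 6.406 m³/s

6.41 m³/s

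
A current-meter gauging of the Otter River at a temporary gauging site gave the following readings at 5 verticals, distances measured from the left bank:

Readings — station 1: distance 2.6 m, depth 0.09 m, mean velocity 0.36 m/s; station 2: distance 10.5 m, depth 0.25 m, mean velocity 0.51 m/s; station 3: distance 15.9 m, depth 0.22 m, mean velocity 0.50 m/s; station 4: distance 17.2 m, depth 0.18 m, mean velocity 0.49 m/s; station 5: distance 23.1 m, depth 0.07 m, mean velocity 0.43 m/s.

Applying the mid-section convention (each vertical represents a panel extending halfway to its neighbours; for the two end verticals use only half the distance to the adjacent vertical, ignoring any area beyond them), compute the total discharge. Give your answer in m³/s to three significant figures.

1.75 m³/s

w_1 = (10.5 − 2.6)/2 = 3.95 m; q_1 = 0.36 × 0.09 × 3.95 = 0.1280 m³/s
w_2 = (15.9 − 2.6)/2 = 6.65 m; q_2 = 0.51 × 0.25 × 6.65 = 0.8479 m³/s
w_3 = (17.2 − 10.5)/2 = 3.35 m; q_3 = 0.50 × 0.22 × 3.35 = 0.3685 m³/s
w_4 = (23.1 − 15.9)/2 = 3.6 m; q_4 = 0.49 × 0.18 × 3.6 = 0.3175 m³/s
w_5 = (23.1 − 17.2)/2 = 2.95 m; q_5 = 0.43 × 0.07 × 2.95 = 0.08880 m³/s
Q = Σ qᵢ = 1.751 m³/s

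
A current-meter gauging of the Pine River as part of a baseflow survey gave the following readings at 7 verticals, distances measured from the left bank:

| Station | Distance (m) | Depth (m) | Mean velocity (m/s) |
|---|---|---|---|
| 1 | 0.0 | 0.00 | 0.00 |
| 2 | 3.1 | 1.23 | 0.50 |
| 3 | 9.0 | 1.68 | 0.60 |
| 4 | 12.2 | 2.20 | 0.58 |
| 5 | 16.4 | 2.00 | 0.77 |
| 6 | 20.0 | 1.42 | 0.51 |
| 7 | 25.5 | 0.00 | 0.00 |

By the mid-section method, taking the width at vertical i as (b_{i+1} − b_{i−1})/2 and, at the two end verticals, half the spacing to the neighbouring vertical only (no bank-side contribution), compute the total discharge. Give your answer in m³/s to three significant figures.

21.4 m³/s

w_2 = (9.0 − 0.0)/2 = 4.5 m; q_2 = 0.50 × 1.23 × 4.5 = 2.768 m³/s
w_3 = (12.2 − 3.1)/2 = 4.55 m; q_3 = 0.60 × 1.68 × 4.55 = 4.586 m³/s
w_4 = (16.4 − 9.0)/2 = 3.7 m; q_4 = 0.58 × 2.20 × 3.7 = 4.721 m³/s
w_5 = (20.0 − 12.2)/2 = 3.9 m; q_5 = 0.77 × 2.00 × 3.9 = 6.006 m³/s
w_6 = (25.5 − 16.4)/2 = 4.55 m; q_6 = 0.51 × 1.42 × 4.55 = 3.295 m³/s
Stations 1, 7 contribute zero (depth or velocity is 0).
Q = Σ qᵢ = 21.38 m³/s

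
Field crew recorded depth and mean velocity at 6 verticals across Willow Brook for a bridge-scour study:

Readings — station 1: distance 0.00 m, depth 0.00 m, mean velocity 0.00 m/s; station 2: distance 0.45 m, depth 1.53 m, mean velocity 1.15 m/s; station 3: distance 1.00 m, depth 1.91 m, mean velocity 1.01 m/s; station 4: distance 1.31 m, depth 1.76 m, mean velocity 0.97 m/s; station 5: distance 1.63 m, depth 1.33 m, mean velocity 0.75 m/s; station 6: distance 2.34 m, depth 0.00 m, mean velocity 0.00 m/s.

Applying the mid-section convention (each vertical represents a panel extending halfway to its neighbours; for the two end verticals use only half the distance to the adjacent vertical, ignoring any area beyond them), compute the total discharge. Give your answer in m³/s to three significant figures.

w_2 = (1.00 − 0.00)/2 = 0.5 m; q_2 = 1.15 × 1.53 × 0.5 = 0.8798 m³/s
w_3 = (1.31 − 0.45)/2 = 0.43 m; q_3 = 1.01 × 1.91 × 0.43 = 0.8295 m³/s
w_4 = (1.63 − 1.00)/2 = 0.315 m; q_4 = 0.97 × 1.76 × 0.315 = 0.5378 m³/s
w_5 = (2.34 − 1.31)/2 = 0.515 m; q_5 = 0.75 × 1.33 × 0.515 = 0.5137 m³/s
Stations 1, 6 contribute zero (depth or velocity is 0).
Q = Σ qᵢ = 2.761 m³/s

2.76 m³/s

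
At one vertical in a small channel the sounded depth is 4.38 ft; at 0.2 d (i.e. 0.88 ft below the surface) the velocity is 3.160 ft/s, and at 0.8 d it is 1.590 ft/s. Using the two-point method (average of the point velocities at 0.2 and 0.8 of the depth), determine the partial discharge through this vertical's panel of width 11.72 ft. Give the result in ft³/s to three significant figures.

122 ft³/s

v̄ = (3.160 + 1.590) / 2 = 2.375 ft/s
q = v̄ × d × w = 2.375 × 4.38 × 11.72 = 121.9 ft³/s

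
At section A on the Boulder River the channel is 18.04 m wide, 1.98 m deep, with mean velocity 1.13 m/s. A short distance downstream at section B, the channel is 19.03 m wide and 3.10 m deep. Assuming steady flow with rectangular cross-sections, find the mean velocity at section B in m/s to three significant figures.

Q = A₁V₁ = (18.04×1.98) × 1.13 = 40.36 m³/s
A₂ = 19.03 × 3.10 = 58.99 m²
V₂ = Q/A₂ = 40.36/58.99 = 0.6842 m/s

0.684 m/s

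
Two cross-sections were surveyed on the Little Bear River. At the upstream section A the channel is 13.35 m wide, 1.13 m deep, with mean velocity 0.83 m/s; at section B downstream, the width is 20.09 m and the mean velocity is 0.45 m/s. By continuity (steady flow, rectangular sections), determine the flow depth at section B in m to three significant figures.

Q = A₁V₁ = (13.35×1.13) × 0.83 = 12.52 m³/s
d₂ = Q/(b₂ V₂) = 12.52/(20.09×0.45) = 1.385 m

1.38 m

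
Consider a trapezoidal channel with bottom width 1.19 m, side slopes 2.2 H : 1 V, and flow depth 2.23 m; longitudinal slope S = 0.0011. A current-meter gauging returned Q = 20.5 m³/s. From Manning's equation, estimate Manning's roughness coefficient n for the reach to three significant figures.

0.0239

A = (b + z·y)·y = (1.19 + 2.2×2.23)×2.23 = 13.59 m²
P = b + 2y√(1+z²) = 1.19 + 2×2.23×√(1+2.2²) = 11.97 m
R = A/P = 13.59/11.97 = 1.136 m
n = (1/Q)·A·R^(2/3)·S^(1/2) = (1/20.5) × 13.59 × 1.089 × 0.03317 = 0.02394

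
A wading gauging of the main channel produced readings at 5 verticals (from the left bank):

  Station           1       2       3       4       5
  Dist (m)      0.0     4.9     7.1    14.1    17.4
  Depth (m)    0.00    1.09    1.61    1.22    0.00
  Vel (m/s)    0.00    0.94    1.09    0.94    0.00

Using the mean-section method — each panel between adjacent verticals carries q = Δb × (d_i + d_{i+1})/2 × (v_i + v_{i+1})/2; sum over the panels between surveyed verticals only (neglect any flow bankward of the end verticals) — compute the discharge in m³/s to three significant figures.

Panel 1-2: Δb = 4.9 m, d̄ = (0.00+1.09)/2 = 0.545, v̄ = (0.00+0.94)/2 = 0.47 → q = 4.9×0.545×0.47 = 1.255 m³/s
Panel 2-3: Δb = 2.2 m, d̄ = (1.09+1.61)/2 = 1.35, v̄ = (0.94+1.09)/2 = 1.015 → q = 2.2×1.35×1.015 = 3.015 m³/s
Panel 3-4: Δb = 7 m, d̄ = (1.61+1.22)/2 = 1.415, v̄ = (1.09+0.94)/2 = 1.015 → q = 7×1.415×1.015 = 10.05 m³/s
Panel 4-5: Δb = 3.3 m, d̄ = (1.22+0.00)/2 = 0.61, v̄ = (0.94+0.00)/2 = 0.47 → q = 3.3×0.61×0.47 = 0.9461 m³/s
Q = Σ q = 15.27 m³/s

15.3 m³/s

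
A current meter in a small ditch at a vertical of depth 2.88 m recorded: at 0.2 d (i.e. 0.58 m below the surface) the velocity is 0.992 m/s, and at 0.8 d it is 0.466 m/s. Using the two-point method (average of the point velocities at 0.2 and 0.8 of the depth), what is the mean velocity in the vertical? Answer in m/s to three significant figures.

v̄ = (0.992 + 0.466) / 2 = 0.7290 m/s

0.729 m/s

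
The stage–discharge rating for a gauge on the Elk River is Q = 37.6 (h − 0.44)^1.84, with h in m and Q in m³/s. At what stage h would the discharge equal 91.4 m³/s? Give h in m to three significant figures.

2.06 m

h − h₀ = (Q/C)^(1/b) = (91.4/37.6)^(1/1.84) = 1.621 m
h = 0.44 + 1.621 = 2.061 m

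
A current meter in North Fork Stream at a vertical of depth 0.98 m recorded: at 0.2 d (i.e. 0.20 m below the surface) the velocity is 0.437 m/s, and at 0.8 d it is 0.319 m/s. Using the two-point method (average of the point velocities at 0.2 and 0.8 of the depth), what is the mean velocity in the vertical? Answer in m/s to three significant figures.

v̄ = (0.437 + 0.319) / 2 = 0.3780 m/s

0.378 m/s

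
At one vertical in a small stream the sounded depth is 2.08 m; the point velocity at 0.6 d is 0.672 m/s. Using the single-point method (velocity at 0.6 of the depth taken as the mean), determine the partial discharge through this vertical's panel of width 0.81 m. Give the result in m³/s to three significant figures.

v̄ = v₀.₆ = 0.672 m/s
q = v̄ × d × w = 0.6720 × 2.08 × 0.81 = 1.132 m³/s

1.13 m³/s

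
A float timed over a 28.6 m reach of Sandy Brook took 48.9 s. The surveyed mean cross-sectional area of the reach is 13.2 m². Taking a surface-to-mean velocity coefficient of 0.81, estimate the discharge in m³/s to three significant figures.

v_surface = L / t̄ = 28.6 / 48.9 = 0.5849 m/s
v_mean = 0.81 × 0.5849 = 0.4737 m/s
Q = A × v_mean = 13.2 × 0.4737 = 6.253 m³/s

6.25 m³/s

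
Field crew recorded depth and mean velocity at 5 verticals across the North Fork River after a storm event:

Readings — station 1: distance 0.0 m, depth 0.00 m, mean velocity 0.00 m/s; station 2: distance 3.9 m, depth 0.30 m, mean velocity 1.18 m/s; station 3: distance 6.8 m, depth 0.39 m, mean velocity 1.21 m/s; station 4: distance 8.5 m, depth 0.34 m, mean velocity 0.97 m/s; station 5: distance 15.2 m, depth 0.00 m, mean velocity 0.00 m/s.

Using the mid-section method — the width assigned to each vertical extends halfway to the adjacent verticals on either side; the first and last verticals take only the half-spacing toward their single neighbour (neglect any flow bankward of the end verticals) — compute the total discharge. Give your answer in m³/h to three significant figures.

13200 m³/h

w_2 = (6.8 − 0.0)/2 = 3.4 m; q_2 = 1.18 × 0.30 × 3.4 = 1.204 m³/s
w_3 = (8.5 − 3.9)/2 = 2.3 m; q_3 = 1.21 × 0.39 × 2.3 = 1.085 m³/s
w_4 = (15.2 − 6.8)/2 = 4.2 m; q_4 = 0.97 × 0.34 × 4.2 = 1.385 m³/s
Stations 1, 5 contribute zero (depth or velocity is 0).
Q = Σ qᵢ = 3.674 m³/s
= 3.674 × 3600 = 13230 m³/h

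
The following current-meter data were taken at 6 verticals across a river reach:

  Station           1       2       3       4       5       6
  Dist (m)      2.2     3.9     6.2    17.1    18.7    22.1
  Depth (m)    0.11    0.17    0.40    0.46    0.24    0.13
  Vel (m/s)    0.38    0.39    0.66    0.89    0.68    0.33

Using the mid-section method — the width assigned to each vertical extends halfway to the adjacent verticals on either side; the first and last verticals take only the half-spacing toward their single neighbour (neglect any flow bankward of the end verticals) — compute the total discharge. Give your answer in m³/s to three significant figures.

4.95 m³/s

w_1 = (3.9 − 2.2)/2 = 0.85 m; q_1 = 0.38 × 0.11 × 0.85 = 0.03553 m³/s
w_2 = (6.2 − 2.2)/2 = 2 m; q_2 = 0.39 × 0.17 × 2 = 0.1326 m³/s
w_3 = (17.1 − 3.9)/2 = 6.6 m; q_3 = 0.66 × 0.40 × 6.6 = 1.742 m³/s
w_4 = (18.7 − 6.2)/2 = 6.25 m; q_4 = 0.89 × 0.46 × 6.25 = 2.559 m³/s
w_5 = (22.1 − 17.1)/2 = 2.5 m; q_5 = 0.68 × 0.24 × 2.5 = 0.4080 m³/s
w_6 = (22.1 − 18.7)/2 = 1.7 m; q_6 = 0.33 × 0.13 × 1.7 = 0.07293 m³/s
Q = Σ qᵢ = 4.950 m³/s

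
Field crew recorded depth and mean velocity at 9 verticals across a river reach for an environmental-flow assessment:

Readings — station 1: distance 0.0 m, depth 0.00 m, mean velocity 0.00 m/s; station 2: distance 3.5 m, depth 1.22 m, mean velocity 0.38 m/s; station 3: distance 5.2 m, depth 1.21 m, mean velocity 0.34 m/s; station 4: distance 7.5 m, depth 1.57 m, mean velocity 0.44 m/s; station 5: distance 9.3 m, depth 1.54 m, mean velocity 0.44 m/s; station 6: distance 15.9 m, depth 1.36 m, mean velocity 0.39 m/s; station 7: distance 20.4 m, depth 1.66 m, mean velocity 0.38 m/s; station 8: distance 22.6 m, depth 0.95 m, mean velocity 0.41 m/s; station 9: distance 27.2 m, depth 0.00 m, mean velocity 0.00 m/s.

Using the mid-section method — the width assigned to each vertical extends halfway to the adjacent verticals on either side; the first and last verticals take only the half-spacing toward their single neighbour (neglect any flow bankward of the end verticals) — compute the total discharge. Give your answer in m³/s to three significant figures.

w_2 = (5.2 − 0.0)/2 = 2.6 m; q_2 = 0.38 × 1.22 × 2.6 = 1.205 m³/s
w_3 = (7.5 − 3.5)/2 = 2 m; q_3 = 0.34 × 1.21 × 2 = 0.8228 m³/s
w_4 = (9.3 − 5.2)/2 = 2.05 m; q_4 = 0.44 × 1.57 × 2.05 = 1.416 m³/s
w_5 = (15.9 − 7.5)/2 = 4.2 m; q_5 = 0.44 × 1.54 × 4.2 = 2.846 m³/s
w_6 = (20.4 − 9.3)/2 = 5.55 m; q_6 = 0.39 × 1.36 × 5.55 = 2.944 m³/s
w_7 = (22.6 − 15.9)/2 = 3.35 m; q_7 = 0.38 × 1.66 × 3.35 = 2.113 m³/s
w_8 = (27.2 − 20.4)/2 = 3.4 m; q_8 = 0.41 × 0.95 × 3.4 = 1.324 m³/s
Stations 1, 9 contribute zero (depth or velocity is 0).
Q = Σ qᵢ = 12.67 m³/s

12.7 m³/s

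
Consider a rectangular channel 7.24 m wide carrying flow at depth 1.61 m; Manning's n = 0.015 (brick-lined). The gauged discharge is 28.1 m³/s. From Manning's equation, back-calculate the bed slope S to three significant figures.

0.00113

A = b·y = 7.24 × 1.61 = 11.66 m²
P = b + 2y = 7.24 + 2×1.61 = 10.46 m
R = A/P = 11.66/10.46 = 1.114 m
S = (Q·n / (1·A·R^(2/3)))² = (28.1×0.015 / (1×11.66×1.075))² = 0.001132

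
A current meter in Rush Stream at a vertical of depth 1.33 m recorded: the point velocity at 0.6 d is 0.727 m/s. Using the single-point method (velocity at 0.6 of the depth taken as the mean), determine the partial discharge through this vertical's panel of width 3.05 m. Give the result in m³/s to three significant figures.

v̄ = v₀.₆ = 0.727 m/s
q = v̄ × d × w = 0.7270 × 1.33 × 3.05 = 2.949 m³/s

2.95 m³/s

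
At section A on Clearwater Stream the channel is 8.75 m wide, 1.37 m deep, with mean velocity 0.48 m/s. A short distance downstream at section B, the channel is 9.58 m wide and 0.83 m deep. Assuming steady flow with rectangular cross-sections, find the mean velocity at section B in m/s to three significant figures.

0.724 m/s

Q = A₁V₁ = (8.75×1.37) × 0.48 = 5.754 m³/s
A₂ = 9.58 × 0.83 = 7.951 m²
V₂ = Q/A₂ = 5.754/7.951 = 0.7236 m/s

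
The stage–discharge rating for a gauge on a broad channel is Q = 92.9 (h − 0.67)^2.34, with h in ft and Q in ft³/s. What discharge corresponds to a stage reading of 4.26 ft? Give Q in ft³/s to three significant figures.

1850 ft³/s

Q = 92.9 × (4.26 − 0.67)^2.34 = 92.9 × 3.59^2.34 = 1849 ft³/s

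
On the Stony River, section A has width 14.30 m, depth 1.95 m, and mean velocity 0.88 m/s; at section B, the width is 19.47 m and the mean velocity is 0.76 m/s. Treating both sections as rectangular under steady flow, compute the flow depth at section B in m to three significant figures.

1.66 m

Q = A₁V₁ = (14.30×1.95) × 0.88 = 24.54 m³/s
d₂ = Q/(b₂ V₂) = 24.54/(19.47×0.76) = 1.658 m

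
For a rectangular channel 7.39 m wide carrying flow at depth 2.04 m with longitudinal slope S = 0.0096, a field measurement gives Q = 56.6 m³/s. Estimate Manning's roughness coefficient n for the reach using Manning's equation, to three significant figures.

A = b·y = 7.39 × 2.04 = 15.08 m²
P = b + 2y = 7.39 + 2×2.04 = 11.47 m
R = A/P = 15.08/11.47 = 1.314 m
n = (1/Q)·A·R^(2/3)·S^(1/2) = (1/56.6) × 15.08 × 1.200 × 0.09798 = 0.03131

0.0313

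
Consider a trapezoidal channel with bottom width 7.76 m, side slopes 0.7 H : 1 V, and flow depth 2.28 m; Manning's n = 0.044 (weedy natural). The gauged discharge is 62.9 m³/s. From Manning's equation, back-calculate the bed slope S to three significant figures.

A = (b + z·y)·y = (7.76 + 0.7×2.28)×2.28 = 21.33 m²
P = b + 2y√(1+z²) = 7.76 + 2×2.28×√(1+0.7²) = 13.33 m
R = A/P = 21.33/13.33 = 1.601 m
S = (Q·n / (1·A·R^(2/3)))² = (62.9×0.044 / (1×21.33×1.368))² = 0.008989

0.00899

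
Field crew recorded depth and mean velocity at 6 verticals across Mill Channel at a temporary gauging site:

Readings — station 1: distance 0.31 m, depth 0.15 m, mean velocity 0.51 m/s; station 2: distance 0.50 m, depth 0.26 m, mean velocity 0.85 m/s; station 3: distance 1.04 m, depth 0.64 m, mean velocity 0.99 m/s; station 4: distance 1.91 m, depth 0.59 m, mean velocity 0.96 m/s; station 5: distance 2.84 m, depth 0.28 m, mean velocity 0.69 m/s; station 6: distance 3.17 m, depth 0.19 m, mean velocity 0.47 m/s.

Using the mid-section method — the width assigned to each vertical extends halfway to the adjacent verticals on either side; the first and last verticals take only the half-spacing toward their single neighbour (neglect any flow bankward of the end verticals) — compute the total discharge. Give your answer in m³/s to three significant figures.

w_1 = (0.50 − 0.31)/2 = 0.095 m; q_1 = 0.51 × 0.15 × 0.095 = 0.007268 m³/s
w_2 = (1.04 − 0.31)/2 = 0.365 m; q_2 = 0.85 × 0.26 × 0.365 = 0.08067 m³/s
w_3 = (1.91 − 0.50)/2 = 0.705 m; q_3 = 0.99 × 0.64 × 0.705 = 0.4467 m³/s
w_4 = (2.84 − 1.04)/2 = 0.9 m; q_4 = 0.96 × 0.59 × 0.9 = 0.5098 m³/s
w_5 = (3.17 − 1.91)/2 = 0.63 m; q_5 = 0.69 × 0.28 × 0.63 = 0.1217 m³/s
w_6 = (3.17 − 2.84)/2 = 0.165 m; q_6 = 0.47 × 0.19 × 0.165 = 0.01473 m³/s
Q = Σ qᵢ = 1.181 m³/s

1.18 m³/s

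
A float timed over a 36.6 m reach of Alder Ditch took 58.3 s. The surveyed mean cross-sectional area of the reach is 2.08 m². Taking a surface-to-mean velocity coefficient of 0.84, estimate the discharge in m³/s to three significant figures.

v_surface = L / t̄ = 36.6 / 58.3 = 0.6278 m/s
v_mean = 0.84 × 0.6278 = 0.5273 m/s
Q = A × v_mean = 2.08 × 0.5273 = 1.097 m³/s

1.10 m³/s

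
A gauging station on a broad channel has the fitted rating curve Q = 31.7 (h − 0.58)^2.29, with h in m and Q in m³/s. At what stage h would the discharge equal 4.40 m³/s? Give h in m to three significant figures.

1.00 m

h − h₀ = (Q/C)^(1/b) = (4.40/31.7)^(1/2.29) = 0.4222 m
h = 0.58 + 0.4222 = 1.002 m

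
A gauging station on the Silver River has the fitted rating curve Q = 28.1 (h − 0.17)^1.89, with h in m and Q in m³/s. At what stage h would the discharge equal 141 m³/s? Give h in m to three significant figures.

h − h₀ = (Q/C)^(1/b) = (141/28.1)^(1/1.89) = 2.348 m
h = 0.17 + 2.348 = 2.518 m

2.52 m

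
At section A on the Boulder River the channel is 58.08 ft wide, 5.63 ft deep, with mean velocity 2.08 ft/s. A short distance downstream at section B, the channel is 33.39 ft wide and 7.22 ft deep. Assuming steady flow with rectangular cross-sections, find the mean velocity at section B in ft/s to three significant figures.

Q = A₁V₁ = (58.08×5.63) × 2.08 = 680.1 ft³/s
A₂ = 33.39 × 7.22 = 241.1 ft²
V₂ = Q/A₂ = 680.1/241.1 = 2.821 ft/s

2.82 ft/s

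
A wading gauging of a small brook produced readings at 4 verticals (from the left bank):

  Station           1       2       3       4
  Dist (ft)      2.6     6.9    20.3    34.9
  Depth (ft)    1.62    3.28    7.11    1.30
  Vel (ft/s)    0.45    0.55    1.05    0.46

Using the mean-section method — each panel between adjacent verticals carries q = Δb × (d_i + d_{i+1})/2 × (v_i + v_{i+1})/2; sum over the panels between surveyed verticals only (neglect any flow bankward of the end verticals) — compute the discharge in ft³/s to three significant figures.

Panel 1-2: Δb = 4.3 ft, d̄ = (1.62+3.28)/2 = 2.45, v̄ = (0.45+0.55)/2 = 0.5 → q = 4.3×2.45×0.5 = 5.268 ft³/s
Panel 2-3: Δb = 13.4 ft, d̄ = (3.28+7.11)/2 = 5.195, v̄ = (0.55+1.05)/2 = 0.8 → q = 13.4×5.195×0.8 = 55.69 ft³/s
Panel 3-4: Δb = 14.6 ft, d̄ = (7.11+1.30)/2 = 4.205, v̄ = (1.05+0.46)/2 = 0.755 → q = 14.6×4.205×0.755 = 46.35 ft³/s
Q = Σ q = 107.3 ft³/s

107 ft³/s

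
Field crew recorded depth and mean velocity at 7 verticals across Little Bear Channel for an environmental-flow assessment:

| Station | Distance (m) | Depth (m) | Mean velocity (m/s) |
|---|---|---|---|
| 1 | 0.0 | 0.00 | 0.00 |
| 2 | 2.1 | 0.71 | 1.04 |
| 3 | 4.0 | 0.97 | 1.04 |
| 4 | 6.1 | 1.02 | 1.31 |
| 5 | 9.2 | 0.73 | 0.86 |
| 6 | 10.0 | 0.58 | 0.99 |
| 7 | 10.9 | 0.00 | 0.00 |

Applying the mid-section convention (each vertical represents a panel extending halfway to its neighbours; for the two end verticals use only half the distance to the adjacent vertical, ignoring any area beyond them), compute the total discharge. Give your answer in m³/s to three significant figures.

w_2 = (4.0 − 0.0)/2 = 2 m; q_2 = 1.04 × 0.71 × 2 = 1.477 m³/s
w_3 = (6.1 − 2.1)/2 = 2 m; q_3 = 1.04 × 0.97 × 2 = 2.018 m³/s
w_4 = (9.2 − 4.0)/2 = 2.6 m; q_4 = 1.31 × 1.02 × 2.6 = 3.474 m³/s
w_5 = (10.0 − 6.1)/2 = 1.95 m; q_5 = 0.86 × 0.73 × 1.95 = 1.224 m³/s
w_6 = (10.9 − 9.2)/2 = 0.85 m; q_6 = 0.99 × 0.58 × 0.85 = 0.4881 m³/s
Stations 1, 7 contribute zero (depth or velocity is 0).
Q = Σ qᵢ = 8.681 m³/s

8.68 m³/s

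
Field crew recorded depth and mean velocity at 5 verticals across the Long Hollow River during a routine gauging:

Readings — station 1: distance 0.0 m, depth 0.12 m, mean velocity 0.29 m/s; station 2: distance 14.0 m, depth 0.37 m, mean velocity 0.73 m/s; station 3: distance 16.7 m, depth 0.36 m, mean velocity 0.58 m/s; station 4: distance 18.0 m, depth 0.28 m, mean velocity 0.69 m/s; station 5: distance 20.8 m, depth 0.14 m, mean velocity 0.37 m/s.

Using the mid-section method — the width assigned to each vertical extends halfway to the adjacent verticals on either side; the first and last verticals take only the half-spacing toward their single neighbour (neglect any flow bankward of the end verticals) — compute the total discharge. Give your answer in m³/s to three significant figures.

3.39 m³/s

w_1 = (14.0 − 0.0)/2 = 7 m; q_1 = 0.29 × 0.12 × 7 = 0.2436 m³/s
w_2 = (16.7 − 0.0)/2 = 8.35 m; q_2 = 0.73 × 0.37 × 8.35 = 2.255 m³/s
w_3 = (18.0 − 14.0)/2 = 2 m; q_3 = 0.58 × 0.36 × 2 = 0.4176 m³/s
w_4 = (20.8 − 16.7)/2 = 2.05 m; q_4 = 0.69 × 0.28 × 2.05 = 0.3961 m³/s
w_5 = (20.8 − 18.0)/2 = 1.4 m; q_5 = 0.37 × 0.14 × 1.4 = 0.07252 m³/s
Q = Σ qᵢ = 3.385 m³/s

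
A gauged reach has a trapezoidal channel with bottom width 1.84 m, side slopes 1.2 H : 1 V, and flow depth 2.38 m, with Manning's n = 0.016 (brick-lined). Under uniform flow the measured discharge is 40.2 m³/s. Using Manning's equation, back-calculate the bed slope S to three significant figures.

A = (b + z·y)·y = (1.84 + 1.2×2.38)×2.38 = 11.18 m²
P = b + 2y√(1+z²) = 1.84 + 2×2.38×√(1+1.2²) = 9.275 m
R = A/P = 11.18/9.275 = 1.205 m
S = (Q·n / (1·A·R^(2/3)))² = (40.2×0.016 / (1×11.18×1.132))² = 0.002583

0.00258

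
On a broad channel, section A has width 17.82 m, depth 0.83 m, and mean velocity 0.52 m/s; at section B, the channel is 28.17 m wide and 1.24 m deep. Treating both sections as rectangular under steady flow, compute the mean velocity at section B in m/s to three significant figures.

Q = A₁V₁ = (17.82×0.83) × 0.52 = 7.691 m³/s
A₂ = 28.17 × 1.24 = 34.93 m²
V₂ = Q/A₂ = 7.691/34.93 = 0.2202 m/s

0.220 m/s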